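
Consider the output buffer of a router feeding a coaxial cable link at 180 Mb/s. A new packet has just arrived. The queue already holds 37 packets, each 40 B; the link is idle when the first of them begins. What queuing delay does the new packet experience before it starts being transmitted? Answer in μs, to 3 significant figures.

65.8 μs

Each queued packet: L/R = 320/180000000 = 1.77778 μs.
37 queued → 65.7778 μs.
Queuing delay = 65.8 μs.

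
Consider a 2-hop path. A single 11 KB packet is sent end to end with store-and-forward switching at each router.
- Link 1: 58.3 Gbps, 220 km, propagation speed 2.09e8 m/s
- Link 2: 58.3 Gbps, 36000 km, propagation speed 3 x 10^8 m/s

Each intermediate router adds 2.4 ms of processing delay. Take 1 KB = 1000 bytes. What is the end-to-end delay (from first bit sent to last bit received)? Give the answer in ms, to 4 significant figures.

123.5 ms

L = 88000 bits.
Transmission delay per hop = L/R = 88000/58300000000 = 0.00150943 ms; 2 hops → 0.00301887 ms.
Propagation delays (d/s per hop): 1.05263, 120 ms; sum = 121.053 ms.
Processing at 1 router(s): 1 × 2.4 ms = 2.4 ms.
End-to-end = 123.5 ms.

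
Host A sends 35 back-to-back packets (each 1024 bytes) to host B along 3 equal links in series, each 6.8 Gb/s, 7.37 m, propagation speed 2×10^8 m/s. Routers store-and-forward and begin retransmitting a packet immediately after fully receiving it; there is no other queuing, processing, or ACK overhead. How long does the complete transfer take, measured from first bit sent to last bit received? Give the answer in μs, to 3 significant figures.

Per-hop transmission t_tx = L/R = 8192/6800000000 = 1.20471 μs.
Per-hop propagation t_prop = 7.37/200000000 = 0.03685 μs.
Pipeline fill: first packet needs 3·t_tx to clear all hops; remaining 34 packets each add one t_tx.
Total = (3+35-1)·t_tx + 3·t_prop = 37·1.20471 + 3·0.03685 = 44.7 μs.

44.7 μs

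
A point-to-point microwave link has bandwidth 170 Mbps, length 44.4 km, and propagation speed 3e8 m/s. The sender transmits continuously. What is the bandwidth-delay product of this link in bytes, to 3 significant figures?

3150 bytes

Propagation delay = 44400 / 300000000 = 0.000148 s.
BDP = R × t_prop = 170000000 × 0.000148 = 25160 bits.
In bytes: 25160/8 = 3150 bytes.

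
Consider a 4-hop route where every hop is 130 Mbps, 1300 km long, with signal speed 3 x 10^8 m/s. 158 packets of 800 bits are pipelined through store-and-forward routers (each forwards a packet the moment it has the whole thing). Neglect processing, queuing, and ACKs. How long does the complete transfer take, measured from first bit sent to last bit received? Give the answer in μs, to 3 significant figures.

Per-hop transmission t_tx = L/R = 800/130000000 = 6.15385 μs.
Per-hop propagation t_prop = 1300000/300000000 = 4333.33 μs.
Pipeline fill: first packet needs 4·t_tx to clear all hops; remaining 157 packets each add one t_tx.
Total = (4+158-1)·t_tx + 4·t_prop = 161·6.15385 + 4·4333.33 = 18300 μs.

18300 μs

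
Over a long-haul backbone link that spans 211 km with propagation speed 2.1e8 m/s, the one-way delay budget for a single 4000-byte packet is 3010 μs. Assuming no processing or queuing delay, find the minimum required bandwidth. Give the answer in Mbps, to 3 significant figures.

16.0 Mbps

L = 32000 bits.
Propagation delay = 211000 / 210000000 = 1004.76 μs.
Transmission budget = 3010 − 1004.76 = 2005.24 μs.
R ≥ L / t_tx = 32000 bits / 0.00200524 s = 16.0 Mbps.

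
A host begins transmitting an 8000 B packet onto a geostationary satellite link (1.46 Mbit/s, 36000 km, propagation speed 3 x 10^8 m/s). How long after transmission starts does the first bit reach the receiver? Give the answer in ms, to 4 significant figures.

First bit experiences only propagation delay: d/s = 36000000/300000000 = 120.0 ms.

120.0 ms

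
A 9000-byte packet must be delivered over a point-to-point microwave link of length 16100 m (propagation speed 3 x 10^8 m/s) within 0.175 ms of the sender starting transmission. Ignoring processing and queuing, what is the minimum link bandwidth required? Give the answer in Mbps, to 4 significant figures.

L = 72000 bits.
Propagation delay = 16100 / 300000000 = 0.0536667 ms.
Transmission budget = 0.175 − 0.0536667 = 0.121333 ms.
R ≥ L / t_tx = 72000 bits / 0.000121333 s = 593.4 Mbps.

593.4 Mbps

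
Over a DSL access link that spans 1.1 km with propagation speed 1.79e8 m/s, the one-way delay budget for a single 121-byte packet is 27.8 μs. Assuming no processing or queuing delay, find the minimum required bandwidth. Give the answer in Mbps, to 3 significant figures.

L = 968 bits.
Propagation delay = 1100 / 179000000 = 6.14525 μs.
Transmission budget = 27.8 − 6.14525 = 21.6547 μs.
R ≥ L / t_tx = 968 bits / 2.16547e-05 s = 44.7 Mbps.

44.7 Mbps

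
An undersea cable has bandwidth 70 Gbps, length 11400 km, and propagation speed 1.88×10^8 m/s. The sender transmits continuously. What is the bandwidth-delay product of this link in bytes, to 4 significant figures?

Propagation delay = 11400000 / 188000000 = 0.0606383 s.
BDP = R × t_prop = 70000000000 × 0.0606383 = 4244680000 bits.
In bytes: 4244680000/8 = 530600000 bytes.

530600000 bytes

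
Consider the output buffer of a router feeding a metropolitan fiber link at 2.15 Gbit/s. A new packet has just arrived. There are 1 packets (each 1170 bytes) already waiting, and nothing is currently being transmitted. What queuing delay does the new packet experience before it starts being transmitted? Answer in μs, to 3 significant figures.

Each queued packet: L/R = 9360/2150000000 = 4.35349 μs.
1 queued → 4.35349 μs.
Queuing delay = 4.35 μs.

4.35 μs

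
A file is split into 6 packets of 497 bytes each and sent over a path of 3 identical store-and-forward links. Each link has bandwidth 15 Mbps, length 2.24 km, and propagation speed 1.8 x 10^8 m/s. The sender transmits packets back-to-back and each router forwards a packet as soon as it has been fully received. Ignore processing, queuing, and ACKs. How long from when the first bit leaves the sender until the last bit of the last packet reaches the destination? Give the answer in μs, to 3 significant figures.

2160 μs

Per-hop transmission t_tx = L/R = 3976/15000000 = 265.067 μs.
Per-hop propagation t_prop = 2240/180000000 = 12.4444 μs.
Pipeline fill: first packet needs 3·t_tx to clear all hops; remaining 5 packets each add one t_tx.
Total = (3+6-1)·t_tx + 3·t_prop = 8·265.067 + 3·12.4444 = 2160 μs.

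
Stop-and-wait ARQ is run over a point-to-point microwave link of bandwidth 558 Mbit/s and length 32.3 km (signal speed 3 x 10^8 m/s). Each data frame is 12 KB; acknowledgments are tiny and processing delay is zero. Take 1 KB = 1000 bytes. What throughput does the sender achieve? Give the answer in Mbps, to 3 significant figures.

248 Mbps

t_tx = L/R = 96000/558000000 = 0.000172043 s.
t_prop = 32300/300000000 = 0.000107667 s; RTT = 0.000215333 s.
Cycle = t_tx + RTT = 0.000387376 s.
Throughput = L / cycle = 96000 / 0.000387376 = 248 Mbps.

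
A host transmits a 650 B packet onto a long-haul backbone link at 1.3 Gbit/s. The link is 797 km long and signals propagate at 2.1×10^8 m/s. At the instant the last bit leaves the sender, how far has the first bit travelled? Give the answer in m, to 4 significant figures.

t_tx = L/R = 5200/1300000000 = 4e-06 s.
Distance = s × t_tx = 210000000 × 4e-06 = 840.0 m.

840.0 m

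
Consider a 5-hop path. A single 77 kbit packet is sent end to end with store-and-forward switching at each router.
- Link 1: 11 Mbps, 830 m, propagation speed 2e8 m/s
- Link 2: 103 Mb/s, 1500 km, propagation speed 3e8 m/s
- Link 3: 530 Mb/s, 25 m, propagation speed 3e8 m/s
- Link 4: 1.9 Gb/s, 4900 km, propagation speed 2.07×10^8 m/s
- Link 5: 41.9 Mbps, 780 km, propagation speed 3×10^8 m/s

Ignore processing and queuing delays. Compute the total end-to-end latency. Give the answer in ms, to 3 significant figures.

L = 77000 bits.
Transmission delays (L/R per hop): 7, 0.747573, 0.145283, 0.0405263, 1.83771 ms; sum = 9.77109 ms.
Propagation delays (d/s per hop): 0.00415, 5, 8.33333e-05, 23.6715, 2.6 ms; sum = 31.2757 ms.
End-to-end = 41.0 ms.

41.0 ms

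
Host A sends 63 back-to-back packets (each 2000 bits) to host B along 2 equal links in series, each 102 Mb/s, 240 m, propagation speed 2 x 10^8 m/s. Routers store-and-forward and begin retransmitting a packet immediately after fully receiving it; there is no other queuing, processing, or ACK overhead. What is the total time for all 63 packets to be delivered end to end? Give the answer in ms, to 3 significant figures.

1.26 ms

Per-hop transmission t_tx = L/R = 2000/102000000 = 0.0196078 ms.
Per-hop propagation t_prop = 240/200000000 = 0.0012 ms.
Pipeline fill: first packet needs 2·t_tx to clear all hops; remaining 62 packets each add one t_tx.
Total = (2+63-1)·t_tx + 2·t_prop = 64·0.0196078 + 2·0.0012 = 1.26 ms.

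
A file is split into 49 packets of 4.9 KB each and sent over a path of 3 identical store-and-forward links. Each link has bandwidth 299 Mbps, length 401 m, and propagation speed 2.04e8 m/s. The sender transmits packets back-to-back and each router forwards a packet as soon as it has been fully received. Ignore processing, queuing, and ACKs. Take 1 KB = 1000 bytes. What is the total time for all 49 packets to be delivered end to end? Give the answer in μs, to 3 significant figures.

Per-hop transmission t_tx = L/R = 39200/299000000 = 131.104 μs.
Per-hop propagation t_prop = 401/204000000 = 1.96569 μs.
Pipeline fill: first packet needs 3·t_tx to clear all hops; remaining 48 packets each add one t_tx.
Total = (3+49-1)·t_tx + 3·t_prop = 51·131.104 + 3·1.96569 = 6690 μs.

6690 μs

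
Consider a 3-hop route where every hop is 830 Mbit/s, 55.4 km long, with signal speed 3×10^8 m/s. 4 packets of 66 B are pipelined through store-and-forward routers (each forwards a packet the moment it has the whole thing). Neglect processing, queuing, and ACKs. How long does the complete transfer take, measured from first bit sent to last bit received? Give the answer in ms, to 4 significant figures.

Per-hop transmission t_tx = L/R = 528/830000000 = 0.000636145 ms.
Per-hop propagation t_prop = 55400/300000000 = 0.184667 ms.
Pipeline fill: first packet needs 3·t_tx to clear all hops; remaining 3 packets each add one t_tx.
Total = (3+4-1)·t_tx + 3·t_prop = 6·0.000636145 + 3·0.184667 = 0.5578 ms.

0.5578 ms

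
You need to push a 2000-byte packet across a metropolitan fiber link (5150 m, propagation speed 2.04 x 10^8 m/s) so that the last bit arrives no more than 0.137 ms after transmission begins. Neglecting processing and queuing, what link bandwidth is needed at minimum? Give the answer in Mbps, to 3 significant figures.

L = 16000 bits.
Propagation delay = 5150 / 204000000 = 0.0252451 ms.
Transmission budget = 0.137 − 0.0252451 = 0.111755 ms.
R ≥ L / t_tx = 16000 bits / 0.000111755 s = 143 Mbps.

143 Mbps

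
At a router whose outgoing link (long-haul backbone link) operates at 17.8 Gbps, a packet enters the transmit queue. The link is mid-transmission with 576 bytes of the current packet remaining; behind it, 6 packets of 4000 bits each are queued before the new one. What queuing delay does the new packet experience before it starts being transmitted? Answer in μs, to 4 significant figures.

1.607 μs

Each queued packet: L/R = 4000/17800000000 = 0.224719 μs.
6 queued → 1.34831 μs.
Plus remaining 4608 bits of current packet: 0.258876 μs.
Queuing delay = 1.607 μs.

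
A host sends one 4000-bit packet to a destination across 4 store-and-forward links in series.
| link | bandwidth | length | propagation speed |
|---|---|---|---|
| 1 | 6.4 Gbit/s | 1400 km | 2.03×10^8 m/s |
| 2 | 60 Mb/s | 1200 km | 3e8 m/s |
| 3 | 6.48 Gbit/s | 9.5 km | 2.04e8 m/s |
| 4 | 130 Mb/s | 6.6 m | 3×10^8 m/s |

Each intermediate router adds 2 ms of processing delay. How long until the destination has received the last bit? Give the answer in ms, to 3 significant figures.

17.0 ms

Transmission delays (L/R per hop): 0.000625, 0.0666667, 0.000617284, 0.0307692 ms; sum = 0.0986782 ms.
Propagation delays (d/s per hop): 6.89655, 4, 0.0465686, 2.2e-05 ms; sum = 10.9431 ms.
Processing at 3 router(s): 3 × 2 ms = 6 ms.
End-to-end = 17.0 ms.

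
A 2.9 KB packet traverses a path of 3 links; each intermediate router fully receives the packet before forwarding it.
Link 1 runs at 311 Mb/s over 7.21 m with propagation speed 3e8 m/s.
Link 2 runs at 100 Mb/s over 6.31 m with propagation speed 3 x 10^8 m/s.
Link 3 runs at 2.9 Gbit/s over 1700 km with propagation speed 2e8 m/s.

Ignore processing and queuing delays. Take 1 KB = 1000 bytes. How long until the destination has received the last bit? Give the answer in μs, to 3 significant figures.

8810 μs

L = 23200 bits.
Transmission delays (L/R per hop): 74.5981, 232, 8 μs; sum = 314.598 μs.
Propagation delays (d/s per hop): 0.0240333, 0.0210333, 8500 μs; sum = 8500.05 μs.
End-to-end = 8810 μs.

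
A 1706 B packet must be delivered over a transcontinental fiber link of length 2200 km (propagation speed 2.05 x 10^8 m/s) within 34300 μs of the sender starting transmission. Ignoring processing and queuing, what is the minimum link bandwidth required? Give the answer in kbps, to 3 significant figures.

L = 13648 bits.
Propagation delay = 2200000 / 2.05e+08 = 10731.7 μs.
Transmission budget = 34300 − 10731.7 = 23568.3 μs.
R ≥ L / t_tx = 13648 bits / 0.0235683 s = 579 kbps.

579 kbps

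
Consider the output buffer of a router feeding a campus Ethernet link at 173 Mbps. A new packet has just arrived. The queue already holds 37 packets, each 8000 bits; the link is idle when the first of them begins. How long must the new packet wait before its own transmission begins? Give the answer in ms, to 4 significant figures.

1.711 ms

Each queued packet: L/R = 8000/173000000 = 0.0462428 ms.
37 queued → 1.71098 ms.
Queuing delay = 1.711 ms.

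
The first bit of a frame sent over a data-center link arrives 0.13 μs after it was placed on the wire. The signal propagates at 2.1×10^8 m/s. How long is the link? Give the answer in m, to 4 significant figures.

d = s × t_prop = 210000000 × 1.3e-07 = 27.30 m.

27.30 m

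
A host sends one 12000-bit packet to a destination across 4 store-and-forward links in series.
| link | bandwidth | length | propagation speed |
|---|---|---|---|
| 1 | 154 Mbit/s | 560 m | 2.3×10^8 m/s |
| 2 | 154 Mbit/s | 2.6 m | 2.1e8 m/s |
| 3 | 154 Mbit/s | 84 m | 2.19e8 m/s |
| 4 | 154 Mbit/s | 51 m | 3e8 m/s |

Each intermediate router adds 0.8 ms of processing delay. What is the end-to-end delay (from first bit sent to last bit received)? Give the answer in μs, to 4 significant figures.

2715 μs

Transmission delay per hop = L/R = 12000/154000000 = 77.9221 μs; 4 hops → 311.688 μs.
Propagation delays (d/s per hop): 2.43478, 0.012381, 0.383562, 0.17 μs; sum = 3.00073 μs.
Processing at 3 router(s): 3 × 0.8 ms = 2400 μs.
End-to-end = 2715 μs.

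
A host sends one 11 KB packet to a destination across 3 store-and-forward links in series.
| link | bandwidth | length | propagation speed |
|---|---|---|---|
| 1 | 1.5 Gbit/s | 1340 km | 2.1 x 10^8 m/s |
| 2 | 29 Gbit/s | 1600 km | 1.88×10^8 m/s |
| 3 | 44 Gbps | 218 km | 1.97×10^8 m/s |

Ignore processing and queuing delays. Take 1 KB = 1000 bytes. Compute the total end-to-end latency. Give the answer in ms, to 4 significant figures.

16.06 ms

L = 88000 bits.
Transmission delays (L/R per hop): 0.0586667, 0.00303448, 0.002 ms; sum = 0.0637011 ms.
Propagation delays (d/s per hop): 6.38095, 8.51064, 1.1066 ms; sum = 15.9982 ms.
End-to-end = 16.06 ms.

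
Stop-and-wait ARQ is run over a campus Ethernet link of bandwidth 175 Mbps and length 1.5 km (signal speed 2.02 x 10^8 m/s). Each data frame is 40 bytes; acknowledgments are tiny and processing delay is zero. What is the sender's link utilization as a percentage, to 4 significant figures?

10.96 %

t_tx = L/R = 320/175000000 = 1.82857e-06 s.
t_prop = 1500/202000000 = 7.42574e-06 s; RTT = 1.48515e-05 s.
Cycle = t_tx + RTT = 1.66801e-05 s.
Utilization = t_tx / cycle = 1.82857e-06/1.66801e-05 = 10.96 %.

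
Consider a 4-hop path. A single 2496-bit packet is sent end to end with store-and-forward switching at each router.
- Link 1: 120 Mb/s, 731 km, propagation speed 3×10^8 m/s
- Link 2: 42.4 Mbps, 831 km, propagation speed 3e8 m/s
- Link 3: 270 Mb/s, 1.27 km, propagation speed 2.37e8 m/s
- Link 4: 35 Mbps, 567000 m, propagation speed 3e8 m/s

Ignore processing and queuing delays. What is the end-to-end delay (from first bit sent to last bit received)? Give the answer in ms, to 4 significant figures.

Transmission delays (L/R per hop): 0.0208, 0.0588679, 0.00924444, 0.0713143 ms; sum = 0.160227 ms.
Propagation delays (d/s per hop): 2.43667, 2.77, 0.00535865, 1.89 ms; sum = 7.10203 ms.
End-to-end = 7.262 ms.

7.262 ms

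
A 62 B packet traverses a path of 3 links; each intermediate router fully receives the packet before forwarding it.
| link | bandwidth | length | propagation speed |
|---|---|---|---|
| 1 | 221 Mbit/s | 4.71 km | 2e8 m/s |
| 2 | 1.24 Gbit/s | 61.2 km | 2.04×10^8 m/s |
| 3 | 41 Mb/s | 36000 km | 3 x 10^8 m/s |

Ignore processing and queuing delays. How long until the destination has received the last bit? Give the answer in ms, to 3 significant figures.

120 ms

L = 62 × 8 = 496 bits.
Transmission delays (L/R per hop): 0.00224434, 0.0004, 0.0120976 ms; sum = 0.0147419 ms.
Propagation delays (d/s per hop): 0.02355, 0.3, 120 ms; sum = 120.324 ms.
End-to-end = 120 ms.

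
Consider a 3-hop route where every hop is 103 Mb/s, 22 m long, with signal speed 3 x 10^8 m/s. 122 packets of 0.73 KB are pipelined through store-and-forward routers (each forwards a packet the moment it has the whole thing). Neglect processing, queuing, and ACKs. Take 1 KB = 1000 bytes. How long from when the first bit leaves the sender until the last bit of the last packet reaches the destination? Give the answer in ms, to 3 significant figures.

Per-hop transmission t_tx = L/R = 5840/103000000 = 0.056699 ms.
Per-hop propagation t_prop = 22/300000000 = 7.33333e-05 ms.
Pipeline fill: first packet needs 3·t_tx to clear all hops; remaining 121 packets each add one t_tx.
Total = (3+122-1)·t_tx + 3·t_prop = 124·0.056699 + 3·7.33333e-05 = 7.03 ms.

7.03 ms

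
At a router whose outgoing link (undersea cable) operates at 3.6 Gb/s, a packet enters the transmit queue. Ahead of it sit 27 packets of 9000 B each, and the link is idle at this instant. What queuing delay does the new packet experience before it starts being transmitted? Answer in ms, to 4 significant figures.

Each queued packet: L/R = 72000/3600000000 = 0.02 ms.
27 queued → 0.54 ms.
Queuing delay = 0.5400 ms.

0.5400 ms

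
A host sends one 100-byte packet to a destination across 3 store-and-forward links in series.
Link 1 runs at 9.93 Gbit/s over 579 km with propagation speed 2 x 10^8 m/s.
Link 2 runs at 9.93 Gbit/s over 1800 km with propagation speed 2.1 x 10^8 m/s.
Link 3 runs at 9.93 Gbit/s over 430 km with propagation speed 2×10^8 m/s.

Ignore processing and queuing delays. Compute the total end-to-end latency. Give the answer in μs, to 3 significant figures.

L = 100 × 8 = 800 bits.
Transmission delay per hop = L/R = 800/9930000000 = 0.0805639 μs; 3 hops → 0.241692 μs.
Propagation delays (d/s per hop): 2895, 8571.43, 2150 μs; sum = 13616.4 μs.
End-to-end = 13600 μs.

13600 μs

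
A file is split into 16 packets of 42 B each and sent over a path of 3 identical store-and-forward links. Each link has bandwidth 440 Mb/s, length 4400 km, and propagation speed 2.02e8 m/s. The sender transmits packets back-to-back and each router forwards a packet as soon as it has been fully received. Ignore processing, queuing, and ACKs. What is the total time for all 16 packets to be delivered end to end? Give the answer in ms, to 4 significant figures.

65.36 ms

Per-hop transmission t_tx = L/R = 336/440000000 = 0.000763636 ms.
Per-hop propagation t_prop = 4400000/202000000 = 21.7822 ms.
Pipeline fill: first packet needs 3·t_tx to clear all hops; remaining 15 packets each add one t_tx.
Total = (3+16-1)·t_tx + 3·t_prop = 18·0.000763636 + 3·21.7822 = 65.36 ms.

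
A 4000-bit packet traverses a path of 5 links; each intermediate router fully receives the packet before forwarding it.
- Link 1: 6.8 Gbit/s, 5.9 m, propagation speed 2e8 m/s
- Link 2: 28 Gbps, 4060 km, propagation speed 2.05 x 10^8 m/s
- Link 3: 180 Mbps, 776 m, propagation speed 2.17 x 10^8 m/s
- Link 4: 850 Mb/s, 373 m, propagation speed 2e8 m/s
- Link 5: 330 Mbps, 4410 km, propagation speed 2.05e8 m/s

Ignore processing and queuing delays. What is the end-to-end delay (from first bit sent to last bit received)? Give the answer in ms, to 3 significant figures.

41.4 ms

Transmission delays (L/R per hop): 0.000588235, 0.000142857, 0.0222222, 0.00470588, 0.0121212 ms; sum = 0.0397804 ms.
Propagation delays (d/s per hop): 2.95e-05, 19.8049, 0.00357604, 0.001865, 21.5122 ms; sum = 41.3225 ms.
End-to-end = 41.4 ms.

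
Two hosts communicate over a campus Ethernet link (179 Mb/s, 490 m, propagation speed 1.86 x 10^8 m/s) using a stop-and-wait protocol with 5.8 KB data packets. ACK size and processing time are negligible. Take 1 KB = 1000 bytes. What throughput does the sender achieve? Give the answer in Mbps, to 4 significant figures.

175.4 Mbps

t_tx = L/R = 46400/179000000 = 0.000259218 s.
t_prop = 490/186000000 = 2.63441e-06 s; RTT = 5.26882e-06 s.
Cycle = t_tx + RTT = 0.000264487 s.
Throughput = L / cycle = 46400 / 0.000264487 = 175.4 Mbps.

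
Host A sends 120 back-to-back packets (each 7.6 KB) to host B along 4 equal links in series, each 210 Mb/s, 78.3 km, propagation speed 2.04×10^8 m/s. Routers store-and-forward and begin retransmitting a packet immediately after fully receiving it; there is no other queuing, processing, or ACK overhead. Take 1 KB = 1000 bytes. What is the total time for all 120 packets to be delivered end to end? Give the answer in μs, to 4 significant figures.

Per-hop transmission t_tx = L/R = 60800/210000000 = 289.524 μs.
Per-hop propagation t_prop = 78300/204000000 = 383.824 μs.
Pipeline fill: first packet needs 4·t_tx to clear all hops; remaining 119 packets each add one t_tx.
Total = (4+120-1)·t_tx + 4·t_prop = 123·289.524 + 4·383.824 = 37150 μs.

37150 μs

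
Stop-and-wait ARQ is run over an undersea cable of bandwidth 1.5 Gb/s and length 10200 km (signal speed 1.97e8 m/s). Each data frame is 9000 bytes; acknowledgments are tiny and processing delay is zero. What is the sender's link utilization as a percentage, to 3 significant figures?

0.0463 %

t_tx = L/R = 72000/1500000000 = 4.8e-05 s.
t_prop = 10200000/197000000 = 0.0517766 s; RTT = 0.103553 s.
Cycle = t_tx + RTT = 0.103601 s.
Utilization = t_tx / cycle = 4.8e-05/0.103601 = 0.0463 %.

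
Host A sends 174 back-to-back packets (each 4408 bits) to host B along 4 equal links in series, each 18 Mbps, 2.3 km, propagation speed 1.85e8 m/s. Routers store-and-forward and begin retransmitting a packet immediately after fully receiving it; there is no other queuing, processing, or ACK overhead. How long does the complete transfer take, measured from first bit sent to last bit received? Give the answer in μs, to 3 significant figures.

43400 μs

Per-hop transmission t_tx = L/R = 4408/18000000 = 244.889 μs.
Per-hop propagation t_prop = 2300/185000000 = 12.4324 μs.
Pipeline fill: first packet needs 4·t_tx to clear all hops; remaining 173 packets each add one t_tx.
Total = (4+174-1)·t_tx + 4·t_prop = 177·244.889 + 4·12.4324 = 43400 μs.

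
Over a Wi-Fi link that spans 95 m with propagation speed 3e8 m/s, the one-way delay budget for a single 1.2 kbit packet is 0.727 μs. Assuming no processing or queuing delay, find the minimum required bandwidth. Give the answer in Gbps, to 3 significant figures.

Propagation delay = 95 / 300000000 = 0.316667 μs.
Transmission budget = 0.727 − 0.316667 = 0.410333 μs.
R ≥ L / t_tx = 1200 bits / 4.10333e-07 s = 2.92 Gbps.

2.92 Gbps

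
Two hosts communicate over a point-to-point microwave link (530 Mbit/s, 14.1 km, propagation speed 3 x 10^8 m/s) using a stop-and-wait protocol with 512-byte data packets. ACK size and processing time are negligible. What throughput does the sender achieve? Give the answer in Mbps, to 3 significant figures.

t_tx = L/R = 4096/530000000 = 7.7283e-06 s.
t_prop = 14100/300000000 = 4.7e-05 s; RTT = 9.4e-05 s.
Cycle = t_tx + RTT = 0.000101728 s.
Throughput = L / cycle = 4096 / 0.000101728 = 40.3 Mbps.

40.3 Mbps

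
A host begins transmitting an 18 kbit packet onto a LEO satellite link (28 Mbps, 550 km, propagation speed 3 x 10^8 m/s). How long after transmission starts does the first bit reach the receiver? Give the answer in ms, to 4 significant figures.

First bit experiences only propagation delay: d/s = 550000/300000000 = 1.833 ms.

1.833 ms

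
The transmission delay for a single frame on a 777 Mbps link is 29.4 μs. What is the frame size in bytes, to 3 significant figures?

L = R × t_tx = 777000000 b/s × 2.94e-05 s = 22843.8 bits.
In bytes: 22843.8 / 8 = 2860 bytes.

2860 bytes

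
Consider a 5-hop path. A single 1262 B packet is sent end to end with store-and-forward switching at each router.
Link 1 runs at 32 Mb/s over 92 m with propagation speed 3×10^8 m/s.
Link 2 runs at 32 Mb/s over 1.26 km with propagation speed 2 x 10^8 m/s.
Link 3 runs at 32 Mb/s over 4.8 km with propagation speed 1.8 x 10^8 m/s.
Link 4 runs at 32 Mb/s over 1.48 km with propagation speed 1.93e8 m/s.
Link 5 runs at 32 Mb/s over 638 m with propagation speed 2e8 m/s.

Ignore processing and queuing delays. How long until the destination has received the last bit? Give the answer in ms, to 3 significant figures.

1.62 ms

L = 1262 × 8 = 10096 bits.
Transmission delay per hop = L/R = 10096/32000000 = 0.3155 ms; 5 hops → 1.5775 ms.
Propagation delays (d/s per hop): 0.000306667, 0.0063, 0.0266667, 0.00766839, 0.00319 ms; sum = 0.0441317 ms.
End-to-end = 1.62 ms.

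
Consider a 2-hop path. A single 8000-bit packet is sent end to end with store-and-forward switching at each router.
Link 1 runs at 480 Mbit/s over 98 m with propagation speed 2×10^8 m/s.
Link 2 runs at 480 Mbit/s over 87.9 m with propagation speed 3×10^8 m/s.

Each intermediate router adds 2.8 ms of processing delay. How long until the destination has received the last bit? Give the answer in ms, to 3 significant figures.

2.83 ms

Transmission delay per hop = L/R = 8000/480000000 = 0.0166667 ms; 2 hops → 0.0333333 ms.
Propagation delays (d/s per hop): 0.00049, 0.000293 ms; sum = 0.000783 ms.
Processing at 1 router(s): 1 × 2.8 ms = 2.8 ms.
End-to-end = 2.83 ms.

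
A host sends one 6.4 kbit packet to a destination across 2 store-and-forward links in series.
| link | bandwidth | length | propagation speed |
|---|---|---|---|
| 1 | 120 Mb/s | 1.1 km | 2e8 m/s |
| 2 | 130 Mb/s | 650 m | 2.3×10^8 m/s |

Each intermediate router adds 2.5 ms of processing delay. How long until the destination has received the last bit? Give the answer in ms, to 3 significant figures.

2.61 ms

L = 6400 bits.
Transmission delays (L/R per hop): 0.0533333, 0.0492308 ms; sum = 0.102564 ms.
Propagation delays (d/s per hop): 0.0055, 0.00282609 ms; sum = 0.00832609 ms.
Processing at 1 router(s): 1 × 2.5 ms = 2.5 ms.
End-to-end = 2.61 ms.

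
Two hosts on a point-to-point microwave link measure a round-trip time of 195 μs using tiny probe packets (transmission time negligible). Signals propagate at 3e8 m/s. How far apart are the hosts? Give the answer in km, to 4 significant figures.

29.25 km

One-way propagation = RTT/2 = 97.5 μs.
d = s × t = 300000000 × 9.75e-05 = 29.25 km.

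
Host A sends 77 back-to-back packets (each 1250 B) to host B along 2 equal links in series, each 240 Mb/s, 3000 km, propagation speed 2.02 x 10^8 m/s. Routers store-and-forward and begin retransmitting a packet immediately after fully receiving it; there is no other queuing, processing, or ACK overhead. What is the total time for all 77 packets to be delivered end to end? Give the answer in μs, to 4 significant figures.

Per-hop transmission t_tx = L/R = 10000/240000000 = 41.6667 μs.
Per-hop propagation t_prop = 3000000/202000000 = 14851.5 μs.
Pipeline fill: first packet needs 2·t_tx to clear all hops; remaining 76 packets each add one t_tx.
Total = (2+77-1)·t_tx + 2·t_prop = 78·41.6667 + 2·14851.5 = 32950 μs.

32950 μs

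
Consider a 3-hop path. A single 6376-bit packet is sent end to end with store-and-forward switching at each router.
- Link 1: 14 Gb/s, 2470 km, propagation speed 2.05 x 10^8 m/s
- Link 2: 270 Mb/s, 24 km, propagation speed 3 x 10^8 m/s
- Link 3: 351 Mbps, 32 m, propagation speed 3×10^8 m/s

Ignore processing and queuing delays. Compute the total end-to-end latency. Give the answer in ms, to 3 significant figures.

12.2 ms

Transmission delays (L/R per hop): 0.000455429, 0.0236148, 0.0181652 ms; sum = 0.0422355 ms.
Propagation delays (d/s per hop): 12.0488, 0.08, 0.000106667 ms; sum = 12.1289 ms.
End-to-end = 12.2 ms.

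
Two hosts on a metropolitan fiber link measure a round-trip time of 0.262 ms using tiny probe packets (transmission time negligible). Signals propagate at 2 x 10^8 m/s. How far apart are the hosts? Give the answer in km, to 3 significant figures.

One-way propagation = RTT/2 = 0.131 ms.
d = s × t = 200000000 × 0.000131 = 26.2 km.

26.2 km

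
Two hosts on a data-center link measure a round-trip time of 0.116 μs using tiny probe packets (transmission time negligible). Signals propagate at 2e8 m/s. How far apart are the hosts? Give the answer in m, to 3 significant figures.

11.6 m

One-way propagation = RTT/2 = 0.058 μs.
d = s × t = 200000000 × 5.8e-08 = 11.6 m.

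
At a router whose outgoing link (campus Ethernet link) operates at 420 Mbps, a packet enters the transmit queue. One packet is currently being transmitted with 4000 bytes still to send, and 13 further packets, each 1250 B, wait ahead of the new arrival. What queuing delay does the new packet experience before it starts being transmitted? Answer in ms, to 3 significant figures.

Each queued packet: L/R = 10000/420000000 = 0.0238095 ms.
13 queued → 0.309524 ms.
Plus remaining 32000 bits of current packet: 0.0761905 ms.
Queuing delay = 0.386 ms.

0.386 ms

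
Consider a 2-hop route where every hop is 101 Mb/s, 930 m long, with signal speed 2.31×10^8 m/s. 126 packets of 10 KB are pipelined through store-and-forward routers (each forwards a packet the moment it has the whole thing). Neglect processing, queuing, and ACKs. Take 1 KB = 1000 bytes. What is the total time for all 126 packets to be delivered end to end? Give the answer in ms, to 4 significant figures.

Per-hop transmission t_tx = L/R = 80000/101000000 = 0.792079 ms.
Per-hop propagation t_prop = 930/231000000 = 0.00402597 ms.
Pipeline fill: first packet needs 2·t_tx to clear all hops; remaining 125 packets each add one t_tx.
Total = (2+126-1)·t_tx + 2·t_prop = 127·0.792079 + 2·0.00402597 = 100.6 ms.

100.6 ms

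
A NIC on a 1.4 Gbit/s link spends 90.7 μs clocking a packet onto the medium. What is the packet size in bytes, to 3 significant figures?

L = R × t_tx = 1400000000 b/s × 9.07e-05 s = 126980 bits.
In bytes: 126980 / 8 = 15900 bytes.

15900 bytes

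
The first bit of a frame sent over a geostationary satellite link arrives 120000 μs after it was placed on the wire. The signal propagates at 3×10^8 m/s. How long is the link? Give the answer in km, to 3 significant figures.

d = s × t_prop = 300000000 × 0.12 = 36000 km.

36000 km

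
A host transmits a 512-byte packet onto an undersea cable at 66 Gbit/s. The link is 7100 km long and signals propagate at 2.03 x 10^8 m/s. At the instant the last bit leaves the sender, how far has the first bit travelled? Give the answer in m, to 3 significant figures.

t_tx = L/R = 4096/66000000000 = 6.20606e-08 s.
Distance = s × t_tx = 2.03e+08 × 6.20606e-08 = 12.6 m.

12.6 m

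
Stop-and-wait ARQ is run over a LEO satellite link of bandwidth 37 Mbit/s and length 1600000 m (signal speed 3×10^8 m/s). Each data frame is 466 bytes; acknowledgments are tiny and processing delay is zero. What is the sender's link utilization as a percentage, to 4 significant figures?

t_tx = L/R = 3728/37000000 = 0.000100757 s.
t_prop = 1600000/300000000 = 0.00533333 s; RTT = 0.0106667 s.
Cycle = t_tx + RTT = 0.0107674 s.
Utilization = t_tx / cycle = 0.000100757/0.0107674 = 0.9358 %.

0.9358 %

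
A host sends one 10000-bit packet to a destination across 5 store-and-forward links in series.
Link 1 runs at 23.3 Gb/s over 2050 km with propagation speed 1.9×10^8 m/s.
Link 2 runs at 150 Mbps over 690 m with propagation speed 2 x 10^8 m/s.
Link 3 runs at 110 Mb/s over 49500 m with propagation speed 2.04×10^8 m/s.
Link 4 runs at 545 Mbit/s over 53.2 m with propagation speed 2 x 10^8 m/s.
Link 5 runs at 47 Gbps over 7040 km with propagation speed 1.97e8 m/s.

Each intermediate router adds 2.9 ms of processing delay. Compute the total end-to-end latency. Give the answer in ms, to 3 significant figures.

Transmission delays (L/R per hop): 0.000429185, 0.0666667, 0.0909091, 0.0183486, 0.000212766 ms; sum = 0.176566 ms.
Propagation delays (d/s per hop): 10.7895, 0.00345, 0.242647, 0.000266, 35.736 ms; sum = 46.7719 ms.
Processing at 4 router(s): 4 × 2.9 ms = 11.6 ms.
End-to-end = 58.5 ms.

58.5 ms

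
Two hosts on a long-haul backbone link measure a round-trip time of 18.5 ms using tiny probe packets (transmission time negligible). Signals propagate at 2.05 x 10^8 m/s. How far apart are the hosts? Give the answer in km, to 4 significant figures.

1896 km

One-way propagation = RTT/2 = 9.25 ms.
d = s × t = 2.05e+08 × 0.00925 = 1896 km.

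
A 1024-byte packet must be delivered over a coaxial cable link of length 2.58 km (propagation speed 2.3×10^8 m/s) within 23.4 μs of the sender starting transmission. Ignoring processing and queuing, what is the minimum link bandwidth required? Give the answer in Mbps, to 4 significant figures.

L = 8192 bits.
Propagation delay = 2580 / 2.3e+08 = 11.2174 μs.
Transmission budget = 23.4 − 11.2174 = 12.1826 μs.
R ≥ L / t_tx = 8192 bits / 1.21826e-05 s = 672.4 Mbps.

672.4 Mbps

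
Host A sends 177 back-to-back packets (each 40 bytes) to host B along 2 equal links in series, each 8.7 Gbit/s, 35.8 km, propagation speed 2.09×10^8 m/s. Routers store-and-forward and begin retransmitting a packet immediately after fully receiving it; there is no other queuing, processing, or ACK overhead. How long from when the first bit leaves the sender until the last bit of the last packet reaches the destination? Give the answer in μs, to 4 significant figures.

349.1 μs

Per-hop transmission t_tx = L/R = 320/8700000000 = 0.0367816 μs.
Per-hop propagation t_prop = 35800/209000000 = 171.292 μs.
Pipeline fill: first packet needs 2·t_tx to clear all hops; remaining 176 packets each add one t_tx.
Total = (2+177-1)·t_tx + 2·t_prop = 178·0.0367816 + 2·171.292 = 349.1 μs.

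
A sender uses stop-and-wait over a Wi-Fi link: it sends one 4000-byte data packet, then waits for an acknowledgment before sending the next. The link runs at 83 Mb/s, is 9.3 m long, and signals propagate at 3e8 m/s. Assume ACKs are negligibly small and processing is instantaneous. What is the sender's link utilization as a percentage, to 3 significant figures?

t_tx = L/R = 32000/83000000 = 0.000385542 s.
t_prop = 9.3/300000000 = 3.1e-08 s; RTT = 6.2e-08 s.
Cycle = t_tx + RTT = 0.000385604 s.
Utilization = t_tx / cycle = 0.000385542/0.000385604 = 100 %.

100 %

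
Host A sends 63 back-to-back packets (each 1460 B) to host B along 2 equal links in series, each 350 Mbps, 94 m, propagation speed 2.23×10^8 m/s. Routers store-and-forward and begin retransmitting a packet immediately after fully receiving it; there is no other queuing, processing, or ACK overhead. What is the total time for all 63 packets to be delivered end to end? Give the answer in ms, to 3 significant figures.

Per-hop transmission t_tx = L/R = 11680/350000000 = 0.0333714 ms.
Per-hop propagation t_prop = 94/223000000 = 0.000421525 ms.
Pipeline fill: first packet needs 2·t_tx to clear all hops; remaining 62 packets each add one t_tx.
Total = (2+63-1)·t_tx + 2·t_prop = 64·0.0333714 + 2·0.000421525 = 2.14 ms.

2.14 ms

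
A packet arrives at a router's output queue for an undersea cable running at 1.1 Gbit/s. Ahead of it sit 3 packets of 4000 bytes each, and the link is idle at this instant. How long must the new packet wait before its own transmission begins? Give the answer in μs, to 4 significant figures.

Each queued packet: L/R = 32000/1100000000 = 29.0909 μs.
3 queued → 87.2727 μs.
Queuing delay = 87.27 μs.

87.27 μs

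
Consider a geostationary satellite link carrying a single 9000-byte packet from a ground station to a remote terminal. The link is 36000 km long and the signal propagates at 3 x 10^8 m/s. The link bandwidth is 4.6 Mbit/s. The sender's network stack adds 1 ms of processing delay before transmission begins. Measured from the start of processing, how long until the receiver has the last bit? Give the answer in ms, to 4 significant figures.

136.7 ms

L = 9000 × 8 = 72000 bits.
Transmission delay = L/R = 72000 / 4600000 = 15.6522 ms.
Propagation delay = d/s = 36000000 m / 300000000 m/s = 120 ms.
Plus processing delay 1 ms = 1 ms.
Total = 136.7 ms.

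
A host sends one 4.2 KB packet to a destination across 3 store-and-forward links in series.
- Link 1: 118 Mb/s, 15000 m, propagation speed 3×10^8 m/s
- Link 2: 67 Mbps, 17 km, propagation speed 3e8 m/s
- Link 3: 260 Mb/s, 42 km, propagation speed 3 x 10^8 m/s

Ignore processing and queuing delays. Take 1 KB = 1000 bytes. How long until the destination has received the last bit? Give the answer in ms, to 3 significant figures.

L = 33600 bits.
Transmission delays (L/R per hop): 0.284746, 0.501493, 0.129231 ms; sum = 0.915469 ms.
Propagation delays (d/s per hop): 0.05, 0.0566667, 0.14 ms; sum = 0.246667 ms.
End-to-end = 1.16 ms.

1.16 ms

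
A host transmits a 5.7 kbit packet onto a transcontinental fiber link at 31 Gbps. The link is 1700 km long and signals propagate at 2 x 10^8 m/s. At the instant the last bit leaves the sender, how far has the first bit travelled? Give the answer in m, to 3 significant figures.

36.8 m

t_tx = L/R = 5700/31000000000 = 1.83871e-07 s.
Distance = s × t_tx = 200000000 × 1.83871e-07 = 36.8 m.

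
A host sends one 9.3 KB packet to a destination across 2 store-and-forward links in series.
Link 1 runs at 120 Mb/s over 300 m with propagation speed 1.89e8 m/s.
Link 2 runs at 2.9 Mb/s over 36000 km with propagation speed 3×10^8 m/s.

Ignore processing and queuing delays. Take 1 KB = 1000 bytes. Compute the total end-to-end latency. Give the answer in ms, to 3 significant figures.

146 ms

L = 74400 bits.
Transmission delays (L/R per hop): 0.62, 25.6552 ms; sum = 26.2752 ms.
Propagation delays (d/s per hop): 0.0015873, 120 ms; sum = 120.002 ms.
End-to-end = 146 ms.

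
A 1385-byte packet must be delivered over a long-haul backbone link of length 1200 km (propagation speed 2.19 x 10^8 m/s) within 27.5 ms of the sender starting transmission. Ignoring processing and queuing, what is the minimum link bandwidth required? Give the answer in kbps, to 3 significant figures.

L = 11080 bits.
Propagation delay = 1200000 / 219000000 = 5.47945 ms.
Transmission budget = 27.5 − 5.47945 = 22.0205 ms.
R ≥ L / t_tx = 11080 bits / 0.0220205 s = 503 kbps.

503 kbps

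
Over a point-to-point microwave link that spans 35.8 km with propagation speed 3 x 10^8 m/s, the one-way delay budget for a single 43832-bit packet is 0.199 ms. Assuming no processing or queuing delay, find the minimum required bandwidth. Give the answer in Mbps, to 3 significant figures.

550 Mbps

Propagation delay = 35800 / 300000000 = 0.119333 ms.
Transmission budget = 0.199 − 0.119333 = 0.0796667 ms.
R ≥ L / t_tx = 43832 bits / 7.96667e-05 s = 550 Mbps.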